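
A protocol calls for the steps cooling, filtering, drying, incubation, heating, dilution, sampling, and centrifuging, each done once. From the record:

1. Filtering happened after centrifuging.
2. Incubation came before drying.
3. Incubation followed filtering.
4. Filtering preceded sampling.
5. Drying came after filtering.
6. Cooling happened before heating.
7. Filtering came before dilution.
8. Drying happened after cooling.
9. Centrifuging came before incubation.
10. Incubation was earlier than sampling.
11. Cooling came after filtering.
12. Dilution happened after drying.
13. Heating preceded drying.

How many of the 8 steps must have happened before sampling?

3

Directly stated before sampling: filtering and incubation.
Centrifuging reaches sampling via centrifuging → filtering → sampling.
That's centrifuging, filtering, and incubation — 3 in all.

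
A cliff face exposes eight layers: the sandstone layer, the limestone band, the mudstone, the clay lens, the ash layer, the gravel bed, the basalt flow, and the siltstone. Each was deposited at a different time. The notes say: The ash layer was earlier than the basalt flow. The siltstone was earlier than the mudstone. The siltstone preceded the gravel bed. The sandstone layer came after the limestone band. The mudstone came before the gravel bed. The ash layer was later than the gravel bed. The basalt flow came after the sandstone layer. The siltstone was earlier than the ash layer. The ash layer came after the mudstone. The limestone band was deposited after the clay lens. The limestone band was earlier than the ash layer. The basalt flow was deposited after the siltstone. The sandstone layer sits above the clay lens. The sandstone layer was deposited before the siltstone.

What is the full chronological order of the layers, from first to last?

the clay lens, the limestone band, the sandstone layer, the siltstone, the mudstone, the gravel bed, the ash layer, the basalt flow

The constraints fix every adjacent pair, so only one ordering works:
the clay lens → the limestone band → the sandstone layer → the siltstone → the mudstone → the gravel bed → the ash layer → the basalt flow.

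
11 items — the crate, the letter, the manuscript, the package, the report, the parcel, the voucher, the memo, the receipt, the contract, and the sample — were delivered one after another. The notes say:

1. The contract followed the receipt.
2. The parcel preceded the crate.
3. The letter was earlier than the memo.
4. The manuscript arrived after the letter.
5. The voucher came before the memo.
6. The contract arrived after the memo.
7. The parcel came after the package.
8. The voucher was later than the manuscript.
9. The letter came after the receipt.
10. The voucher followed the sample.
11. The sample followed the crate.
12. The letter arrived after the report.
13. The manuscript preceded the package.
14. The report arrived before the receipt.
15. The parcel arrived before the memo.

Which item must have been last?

Every other item has a chain of constraints placing it before the contract, so the contract is last.

the contract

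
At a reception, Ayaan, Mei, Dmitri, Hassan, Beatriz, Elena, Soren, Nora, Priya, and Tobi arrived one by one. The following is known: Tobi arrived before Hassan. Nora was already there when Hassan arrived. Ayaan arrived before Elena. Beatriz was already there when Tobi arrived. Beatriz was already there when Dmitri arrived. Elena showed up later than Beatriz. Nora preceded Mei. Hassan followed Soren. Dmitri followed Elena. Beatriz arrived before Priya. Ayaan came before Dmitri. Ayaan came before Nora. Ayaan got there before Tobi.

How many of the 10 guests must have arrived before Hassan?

Directly stated before Hassan: Nora, Soren, and Tobi.
Ayaan reaches Hassan via Ayaan → Nora → Hassan.
Beatriz reaches Hassan via Beatriz → Tobi → Hassan.
No chain forces Priya (or any of the others) ahead of Hassan.
That's Ayaan, Beatriz, Nora, Soren, and Tobi — 5 in all.

5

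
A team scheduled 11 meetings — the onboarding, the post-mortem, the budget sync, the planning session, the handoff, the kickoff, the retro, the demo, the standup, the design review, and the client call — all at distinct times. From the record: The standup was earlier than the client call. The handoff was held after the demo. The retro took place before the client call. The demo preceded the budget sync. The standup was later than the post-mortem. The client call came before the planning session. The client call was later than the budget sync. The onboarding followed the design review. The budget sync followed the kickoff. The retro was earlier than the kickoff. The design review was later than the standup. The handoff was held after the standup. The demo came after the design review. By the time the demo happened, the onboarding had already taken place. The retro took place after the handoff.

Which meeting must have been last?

the planning session

Every other meeting has a chain of constraints placing it before the planning session, so the planning session is last.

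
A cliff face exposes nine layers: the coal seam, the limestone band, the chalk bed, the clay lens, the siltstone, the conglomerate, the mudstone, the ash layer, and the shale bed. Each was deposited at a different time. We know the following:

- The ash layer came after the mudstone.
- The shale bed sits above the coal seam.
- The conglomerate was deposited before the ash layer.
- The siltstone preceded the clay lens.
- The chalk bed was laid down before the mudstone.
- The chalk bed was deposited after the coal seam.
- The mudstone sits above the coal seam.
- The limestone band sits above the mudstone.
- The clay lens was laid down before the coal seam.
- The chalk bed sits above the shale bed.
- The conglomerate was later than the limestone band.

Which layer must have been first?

the siltstone

The siltstone has a chain of constraints placing it before every other layer, so the siltstone must be first.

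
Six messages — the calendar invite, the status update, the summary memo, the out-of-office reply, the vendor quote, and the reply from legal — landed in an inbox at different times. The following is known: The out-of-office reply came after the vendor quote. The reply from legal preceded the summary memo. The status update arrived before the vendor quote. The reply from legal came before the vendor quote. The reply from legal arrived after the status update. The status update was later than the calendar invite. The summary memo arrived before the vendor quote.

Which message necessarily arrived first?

the calendar invite

The calendar invite has a chain of constraints placing it before every other message, so the calendar invite must be first.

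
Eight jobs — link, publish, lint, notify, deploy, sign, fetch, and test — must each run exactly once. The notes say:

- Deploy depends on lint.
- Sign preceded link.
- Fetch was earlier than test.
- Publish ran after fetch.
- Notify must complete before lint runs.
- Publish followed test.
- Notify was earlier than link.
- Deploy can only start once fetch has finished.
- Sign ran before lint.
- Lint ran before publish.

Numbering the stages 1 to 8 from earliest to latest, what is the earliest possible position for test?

2

Fetch must come before test — 1 forced predecessor.
Nothing else is forced ahead of test, so its earliest slot is position 1 + 1 = 2.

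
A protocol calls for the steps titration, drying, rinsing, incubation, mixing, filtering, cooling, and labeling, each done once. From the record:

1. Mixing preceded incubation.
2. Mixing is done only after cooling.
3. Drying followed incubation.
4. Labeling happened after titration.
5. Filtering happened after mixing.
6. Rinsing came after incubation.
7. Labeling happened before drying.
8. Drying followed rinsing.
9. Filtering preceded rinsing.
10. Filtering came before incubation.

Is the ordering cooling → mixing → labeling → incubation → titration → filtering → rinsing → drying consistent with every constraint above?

no

The constraints require titration before labeling, but in the proposed sequence labeling appears ahead of titration. That one violation is enough.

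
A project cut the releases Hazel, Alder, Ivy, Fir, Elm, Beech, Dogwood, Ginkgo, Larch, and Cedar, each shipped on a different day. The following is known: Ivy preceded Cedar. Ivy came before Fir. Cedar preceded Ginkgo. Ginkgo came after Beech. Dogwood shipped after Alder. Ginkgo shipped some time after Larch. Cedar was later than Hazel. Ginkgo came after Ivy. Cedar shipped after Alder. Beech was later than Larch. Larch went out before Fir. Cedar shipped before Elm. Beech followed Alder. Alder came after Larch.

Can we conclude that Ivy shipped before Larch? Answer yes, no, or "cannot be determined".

No chain of stated constraints runs from Ivy to Larch, and none runs from Larch to Ivy either.
So the relative order of Ivy and Larch is not fixed by the given facts.

cannot be determined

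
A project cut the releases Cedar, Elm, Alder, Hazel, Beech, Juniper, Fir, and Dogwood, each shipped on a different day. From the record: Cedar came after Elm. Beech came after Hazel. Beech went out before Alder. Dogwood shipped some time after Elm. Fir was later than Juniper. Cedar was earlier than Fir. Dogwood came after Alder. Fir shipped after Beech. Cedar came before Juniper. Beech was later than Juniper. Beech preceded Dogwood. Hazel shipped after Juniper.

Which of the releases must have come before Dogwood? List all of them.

Directly stated before Dogwood: Alder, Beech, and Elm.
Cedar reaches Dogwood via Cedar → Juniper → Beech → Dogwood.
Hazel reaches Dogwood via Hazel → Beech → Dogwood.
Juniper reaches Dogwood via Juniper → Beech → Dogwood.

Alder, Beech, Cedar, Elm, Hazel, Juniper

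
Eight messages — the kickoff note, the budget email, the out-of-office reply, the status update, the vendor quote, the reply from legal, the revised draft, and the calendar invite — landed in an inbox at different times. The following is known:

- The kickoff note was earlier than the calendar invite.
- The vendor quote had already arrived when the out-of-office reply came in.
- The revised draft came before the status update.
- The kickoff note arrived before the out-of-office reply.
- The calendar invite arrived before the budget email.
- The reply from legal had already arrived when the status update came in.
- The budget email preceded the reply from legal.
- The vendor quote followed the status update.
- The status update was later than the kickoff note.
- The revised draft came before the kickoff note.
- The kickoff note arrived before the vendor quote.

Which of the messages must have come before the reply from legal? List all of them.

Directly stated before the reply from legal: the budget email.
The calendar invite reaches the reply from legal via the calendar invite → the budget email → the reply from legal.
The kickoff note reaches the reply from legal via the kickoff note → the calendar invite → the budget email → the reply from legal.
The revised draft reaches the reply from legal via the revised draft → the kickoff note → the calendar invite → the budget email → the reply from legal.
No chain forces the vendor quote (or any of the others) ahead of the reply from legal.

the budget email, the calendar invite, the kickoff note, the revised draft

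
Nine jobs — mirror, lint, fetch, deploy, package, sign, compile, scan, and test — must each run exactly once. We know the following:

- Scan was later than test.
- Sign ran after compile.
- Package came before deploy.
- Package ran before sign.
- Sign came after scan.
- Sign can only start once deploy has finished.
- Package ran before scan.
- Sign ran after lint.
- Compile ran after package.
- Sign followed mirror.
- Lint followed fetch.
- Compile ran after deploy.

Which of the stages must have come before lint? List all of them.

fetch

Directly stated before lint: fetch.
No chain forces compile (or any of the others) ahead of lint.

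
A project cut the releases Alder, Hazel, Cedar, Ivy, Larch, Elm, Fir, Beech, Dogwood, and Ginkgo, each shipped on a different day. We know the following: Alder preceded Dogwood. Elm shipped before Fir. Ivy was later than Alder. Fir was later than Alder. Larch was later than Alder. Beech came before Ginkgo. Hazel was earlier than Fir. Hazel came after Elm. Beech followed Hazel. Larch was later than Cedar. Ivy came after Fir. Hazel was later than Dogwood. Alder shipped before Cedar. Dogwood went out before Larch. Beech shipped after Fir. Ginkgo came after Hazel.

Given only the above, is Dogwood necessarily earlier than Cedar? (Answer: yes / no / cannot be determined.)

No chain of stated constraints runs from Dogwood to Cedar, and none runs from Cedar to Dogwood either.
So the relative order of Dogwood and Cedar is not fixed by the given facts.

cannot be determined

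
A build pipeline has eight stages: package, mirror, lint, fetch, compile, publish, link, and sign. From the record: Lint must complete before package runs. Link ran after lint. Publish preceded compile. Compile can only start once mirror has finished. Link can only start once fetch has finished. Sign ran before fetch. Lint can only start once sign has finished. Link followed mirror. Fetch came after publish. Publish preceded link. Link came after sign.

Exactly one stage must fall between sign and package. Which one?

lint

Tracing the constraints gives sign → lint → package, so lint sits after sign and before package.
No other stage is forced both after sign and before package.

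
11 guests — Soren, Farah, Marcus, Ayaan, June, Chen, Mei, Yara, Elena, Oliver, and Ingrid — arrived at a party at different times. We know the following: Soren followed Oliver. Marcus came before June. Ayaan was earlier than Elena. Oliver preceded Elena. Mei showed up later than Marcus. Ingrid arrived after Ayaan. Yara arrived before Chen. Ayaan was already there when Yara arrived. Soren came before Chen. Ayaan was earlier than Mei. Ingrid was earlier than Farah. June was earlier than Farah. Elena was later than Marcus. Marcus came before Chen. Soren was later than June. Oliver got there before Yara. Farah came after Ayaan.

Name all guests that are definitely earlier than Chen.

Ayaan, June, Marcus, Oliver, Soren, Yara

Directly stated before Chen: Marcus, Soren, and Yara.
Ayaan reaches Chen via Ayaan → Yara → Chen.
June reaches Chen via June → Soren → Chen.
Oliver reaches Chen via Oliver → Yara → Chen.
No chain forces Elena (or any of the others) ahead of Chen.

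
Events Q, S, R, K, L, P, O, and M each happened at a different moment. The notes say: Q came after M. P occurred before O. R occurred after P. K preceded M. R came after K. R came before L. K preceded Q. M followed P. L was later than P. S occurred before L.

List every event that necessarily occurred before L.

K, P, R, S

Directly stated before L: P, R, and S.
K reaches L via K → R → L.
No chain forces O (or any of the others) ahead of L.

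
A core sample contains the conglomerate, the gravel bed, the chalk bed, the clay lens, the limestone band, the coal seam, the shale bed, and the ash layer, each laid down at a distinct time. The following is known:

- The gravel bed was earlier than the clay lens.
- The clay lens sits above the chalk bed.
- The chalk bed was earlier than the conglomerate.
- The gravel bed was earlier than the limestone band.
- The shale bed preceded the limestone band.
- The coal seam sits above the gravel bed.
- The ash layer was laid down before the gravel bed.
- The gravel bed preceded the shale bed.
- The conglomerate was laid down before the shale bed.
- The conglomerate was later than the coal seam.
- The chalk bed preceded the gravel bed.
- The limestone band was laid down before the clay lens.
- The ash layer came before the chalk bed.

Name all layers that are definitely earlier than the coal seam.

the ash layer, the chalk bed, the gravel bed

Directly stated before the coal seam: the gravel bed.
The ash layer reaches the coal seam via the ash layer → the gravel bed → the coal seam.
The chalk bed reaches the coal seam via the chalk bed → the gravel bed → the coal seam.
No chain forces the limestone band (or any of the others) ahead of the coal seam.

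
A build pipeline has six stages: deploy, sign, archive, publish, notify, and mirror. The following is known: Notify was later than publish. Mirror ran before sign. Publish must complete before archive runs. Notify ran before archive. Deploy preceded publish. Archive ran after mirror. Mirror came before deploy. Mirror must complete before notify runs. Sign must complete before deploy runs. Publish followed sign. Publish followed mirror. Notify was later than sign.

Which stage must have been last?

archive

Every other stage has a chain of constraints placing it before archive, so archive is last.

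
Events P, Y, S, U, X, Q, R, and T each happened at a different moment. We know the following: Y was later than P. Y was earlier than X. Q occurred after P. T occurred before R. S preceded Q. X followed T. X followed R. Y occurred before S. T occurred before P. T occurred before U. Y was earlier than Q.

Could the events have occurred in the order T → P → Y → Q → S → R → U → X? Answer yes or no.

The constraints require S before Q, but in the proposed sequence Q appears ahead of S. That one violation is enough.

no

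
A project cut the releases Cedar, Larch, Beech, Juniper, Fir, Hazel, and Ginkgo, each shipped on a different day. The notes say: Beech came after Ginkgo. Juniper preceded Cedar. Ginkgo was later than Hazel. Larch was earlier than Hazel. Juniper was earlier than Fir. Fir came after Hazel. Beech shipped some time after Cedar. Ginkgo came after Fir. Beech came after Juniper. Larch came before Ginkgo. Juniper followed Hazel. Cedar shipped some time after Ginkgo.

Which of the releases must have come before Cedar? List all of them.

Directly stated before Cedar: Ginkgo and Juniper.
Fir reaches Cedar via Fir → Ginkgo → Cedar.
Hazel reaches Cedar via Hazel → Juniper → Cedar.
Larch reaches Cedar via Larch → Ginkgo → Cedar.
No chain forces Beech ahead of Cedar.

Fir, Ginkgo, Hazel, Juniper, Larch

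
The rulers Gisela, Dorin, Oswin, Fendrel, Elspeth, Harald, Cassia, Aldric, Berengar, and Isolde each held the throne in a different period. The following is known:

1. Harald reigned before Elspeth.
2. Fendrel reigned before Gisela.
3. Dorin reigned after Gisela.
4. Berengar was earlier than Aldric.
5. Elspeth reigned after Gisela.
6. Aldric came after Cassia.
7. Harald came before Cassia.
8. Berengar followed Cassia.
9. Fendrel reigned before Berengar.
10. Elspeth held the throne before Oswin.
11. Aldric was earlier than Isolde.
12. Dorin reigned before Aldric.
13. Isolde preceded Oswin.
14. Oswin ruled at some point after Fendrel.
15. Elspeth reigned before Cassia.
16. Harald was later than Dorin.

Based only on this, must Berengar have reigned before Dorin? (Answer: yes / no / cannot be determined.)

Tracing the constraints gives Dorin → Harald → Cassia → Berengar, so Dorin must come before Berengar.
That means Berengar cannot be before Dorin.

no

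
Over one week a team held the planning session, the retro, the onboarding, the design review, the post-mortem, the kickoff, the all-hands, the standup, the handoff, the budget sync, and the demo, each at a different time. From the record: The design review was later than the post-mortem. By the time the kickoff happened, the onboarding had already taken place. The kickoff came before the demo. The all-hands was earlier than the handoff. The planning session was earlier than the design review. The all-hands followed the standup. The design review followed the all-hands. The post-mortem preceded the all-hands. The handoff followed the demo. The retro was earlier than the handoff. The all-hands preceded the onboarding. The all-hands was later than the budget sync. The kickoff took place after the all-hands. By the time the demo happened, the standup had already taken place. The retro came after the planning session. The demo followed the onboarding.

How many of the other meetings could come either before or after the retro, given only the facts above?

8

Forced before the retro: the planning session; forced after the retro: the handoff.
That leaves the all-hands, the budget sync, the demo, the design review, the kickoff, the onboarding, the post-mortem, and the standup with no forced order relative to the retro — 8.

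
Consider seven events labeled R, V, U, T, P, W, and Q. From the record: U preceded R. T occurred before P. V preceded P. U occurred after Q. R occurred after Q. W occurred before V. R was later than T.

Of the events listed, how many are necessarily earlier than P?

3

Directly stated before P: T and V.
W reaches P via W → V → P.
That's T, V, and W — 3 in all.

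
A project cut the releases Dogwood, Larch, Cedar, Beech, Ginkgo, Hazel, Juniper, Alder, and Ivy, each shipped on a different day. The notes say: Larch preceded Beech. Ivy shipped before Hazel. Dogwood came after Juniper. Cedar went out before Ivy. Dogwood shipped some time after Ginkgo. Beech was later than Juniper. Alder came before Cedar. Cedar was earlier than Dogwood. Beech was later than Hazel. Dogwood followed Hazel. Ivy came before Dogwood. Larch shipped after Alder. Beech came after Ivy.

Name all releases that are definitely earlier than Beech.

Directly stated before Beech: Hazel, Ivy, Juniper, and Larch.
Alder reaches Beech via Alder → Larch → Beech.
Cedar reaches Beech via Cedar → Ivy → Beech.
No chain forces Dogwood (or any of the others) ahead of Beech.

Alder, Cedar, Hazel, Ivy, Juniper, Larch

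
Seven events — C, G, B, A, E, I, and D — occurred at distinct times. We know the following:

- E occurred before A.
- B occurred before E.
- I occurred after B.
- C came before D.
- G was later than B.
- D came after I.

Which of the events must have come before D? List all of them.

Directly stated before D: C and I.
B reaches D via B → I → D.
No chain forces G (or any of the others) ahead of D.

B, C, I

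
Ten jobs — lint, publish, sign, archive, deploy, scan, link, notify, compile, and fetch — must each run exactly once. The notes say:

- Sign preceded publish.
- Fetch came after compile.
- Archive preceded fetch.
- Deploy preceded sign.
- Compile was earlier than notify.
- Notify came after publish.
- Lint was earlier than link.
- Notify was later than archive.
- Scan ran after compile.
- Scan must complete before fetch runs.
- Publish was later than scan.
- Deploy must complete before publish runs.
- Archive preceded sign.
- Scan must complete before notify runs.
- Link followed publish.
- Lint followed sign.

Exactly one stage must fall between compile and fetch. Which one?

Tracing the constraints gives compile → scan → fetch, so scan sits after compile and before fetch.
No other stage is forced both after compile and before fetch.

scan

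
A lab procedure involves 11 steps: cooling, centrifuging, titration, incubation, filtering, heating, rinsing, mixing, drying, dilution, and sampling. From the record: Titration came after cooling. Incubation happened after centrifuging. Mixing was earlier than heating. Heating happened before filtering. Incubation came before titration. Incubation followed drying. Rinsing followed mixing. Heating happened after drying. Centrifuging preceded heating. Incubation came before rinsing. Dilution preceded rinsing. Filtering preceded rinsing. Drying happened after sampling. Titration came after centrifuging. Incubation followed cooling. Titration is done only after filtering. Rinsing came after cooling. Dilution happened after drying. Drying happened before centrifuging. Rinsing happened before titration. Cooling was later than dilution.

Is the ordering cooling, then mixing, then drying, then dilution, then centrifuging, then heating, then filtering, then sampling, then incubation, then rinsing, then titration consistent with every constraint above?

no

The constraints require sampling before drying, but in the proposed sequence drying appears ahead of sampling. That one violation is enough.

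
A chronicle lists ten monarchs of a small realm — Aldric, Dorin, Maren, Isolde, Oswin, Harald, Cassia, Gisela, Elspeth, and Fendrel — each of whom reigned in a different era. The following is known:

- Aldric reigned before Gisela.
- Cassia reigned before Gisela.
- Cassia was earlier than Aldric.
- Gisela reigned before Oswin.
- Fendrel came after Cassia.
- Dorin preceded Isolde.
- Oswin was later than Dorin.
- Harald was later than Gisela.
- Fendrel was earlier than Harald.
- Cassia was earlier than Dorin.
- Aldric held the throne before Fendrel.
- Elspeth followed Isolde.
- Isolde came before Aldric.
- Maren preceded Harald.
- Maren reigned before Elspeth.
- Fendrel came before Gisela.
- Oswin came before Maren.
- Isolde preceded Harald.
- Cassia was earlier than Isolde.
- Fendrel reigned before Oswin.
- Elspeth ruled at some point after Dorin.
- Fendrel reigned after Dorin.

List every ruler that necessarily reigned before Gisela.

Aldric, Cassia, Dorin, Fendrel, Isolde

Directly stated before Gisela: Aldric, Cassia, and Fendrel.
Dorin reaches Gisela via Dorin → Fendrel → Gisela.
Isolde reaches Gisela via Isolde → Aldric → Gisela.
No chain forces Elspeth (or any of the others) ahead of Gisela.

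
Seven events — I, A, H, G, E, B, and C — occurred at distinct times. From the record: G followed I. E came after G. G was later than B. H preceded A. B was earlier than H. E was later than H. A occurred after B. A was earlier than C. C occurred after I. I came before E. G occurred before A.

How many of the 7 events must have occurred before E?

4

Directly stated before E: G, H, and I.
B reaches E via B → H → E.
That's B, G, H, and I — 4 in all.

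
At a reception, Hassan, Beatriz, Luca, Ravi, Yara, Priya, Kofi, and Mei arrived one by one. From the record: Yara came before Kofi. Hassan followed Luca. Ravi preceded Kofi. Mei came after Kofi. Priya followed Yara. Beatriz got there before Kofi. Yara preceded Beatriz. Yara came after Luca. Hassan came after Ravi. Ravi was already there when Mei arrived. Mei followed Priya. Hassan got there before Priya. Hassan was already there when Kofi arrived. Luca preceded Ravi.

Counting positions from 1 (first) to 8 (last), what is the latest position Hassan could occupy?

5

Hassan must come before Kofi, Mei, and Priya — 3 guests forced after them.
Everything else can be placed before Hassan in some valid order, so Hassan can sit as late as position 8 − 3 = 5.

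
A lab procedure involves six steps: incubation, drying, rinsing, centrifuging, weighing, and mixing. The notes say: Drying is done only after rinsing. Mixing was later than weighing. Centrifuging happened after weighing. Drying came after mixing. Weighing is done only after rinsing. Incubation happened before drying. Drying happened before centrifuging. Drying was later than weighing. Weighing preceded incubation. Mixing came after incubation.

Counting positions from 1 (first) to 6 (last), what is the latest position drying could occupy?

Drying must come before centrifuging — 1 step forced after it.
Everything else can be placed before drying in some valid order, so drying can sit as late as position 6 − 1 = 5.

5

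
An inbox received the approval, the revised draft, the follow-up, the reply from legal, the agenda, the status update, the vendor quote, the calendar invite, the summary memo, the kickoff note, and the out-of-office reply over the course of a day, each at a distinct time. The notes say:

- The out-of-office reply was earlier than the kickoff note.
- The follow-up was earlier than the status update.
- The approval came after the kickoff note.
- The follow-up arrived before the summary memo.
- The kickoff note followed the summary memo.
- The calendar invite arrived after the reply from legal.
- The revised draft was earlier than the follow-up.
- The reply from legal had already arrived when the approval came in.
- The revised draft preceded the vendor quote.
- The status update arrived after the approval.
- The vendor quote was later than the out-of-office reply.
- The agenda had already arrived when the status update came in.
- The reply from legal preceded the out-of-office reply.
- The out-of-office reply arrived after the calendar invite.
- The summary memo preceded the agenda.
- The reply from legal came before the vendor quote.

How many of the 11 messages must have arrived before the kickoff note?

Directly stated before the kickoff note: the out-of-office reply and the summary memo.
The calendar invite reaches the kickoff note via the calendar invite → the out-of-office reply → the kickoff note.
The follow-up reaches the kickoff note via the follow-up → the summary memo → the kickoff note.
The reply from legal reaches the kickoff note via the reply from legal → the out-of-office reply → the kickoff note.
Likewise the revised draft reaches the kickoff note by chaining the stated constraints.
That's the calendar invite, the follow-up, the out-of-office reply, the reply from legal, the revised draft, and the summary memo — 6 in all.

6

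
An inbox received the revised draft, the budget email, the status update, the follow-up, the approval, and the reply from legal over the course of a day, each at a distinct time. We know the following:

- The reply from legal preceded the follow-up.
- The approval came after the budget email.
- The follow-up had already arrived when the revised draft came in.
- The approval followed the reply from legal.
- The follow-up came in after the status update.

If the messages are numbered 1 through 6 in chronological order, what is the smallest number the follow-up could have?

The reply from legal and the status update must both come before the follow-up — 2 forced predecessors.
Nothing else is forced ahead of the follow-up, so its earliest slot is position 2 + 1 = 3.

3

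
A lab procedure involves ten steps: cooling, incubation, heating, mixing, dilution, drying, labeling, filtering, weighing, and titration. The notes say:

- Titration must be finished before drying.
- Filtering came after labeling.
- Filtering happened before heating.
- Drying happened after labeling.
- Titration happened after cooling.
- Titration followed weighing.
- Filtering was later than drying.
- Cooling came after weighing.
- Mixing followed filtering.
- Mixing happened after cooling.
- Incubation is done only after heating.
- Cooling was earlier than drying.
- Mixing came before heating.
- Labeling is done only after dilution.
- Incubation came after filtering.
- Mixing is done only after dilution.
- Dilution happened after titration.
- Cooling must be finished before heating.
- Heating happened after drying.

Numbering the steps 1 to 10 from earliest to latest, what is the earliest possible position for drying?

Cooling, dilution, labeling, titration, and weighing must all come before drying — 5 forced predecessors.
Nothing else is forced ahead of drying, so its earliest slot is position 5 + 1 = 6.

6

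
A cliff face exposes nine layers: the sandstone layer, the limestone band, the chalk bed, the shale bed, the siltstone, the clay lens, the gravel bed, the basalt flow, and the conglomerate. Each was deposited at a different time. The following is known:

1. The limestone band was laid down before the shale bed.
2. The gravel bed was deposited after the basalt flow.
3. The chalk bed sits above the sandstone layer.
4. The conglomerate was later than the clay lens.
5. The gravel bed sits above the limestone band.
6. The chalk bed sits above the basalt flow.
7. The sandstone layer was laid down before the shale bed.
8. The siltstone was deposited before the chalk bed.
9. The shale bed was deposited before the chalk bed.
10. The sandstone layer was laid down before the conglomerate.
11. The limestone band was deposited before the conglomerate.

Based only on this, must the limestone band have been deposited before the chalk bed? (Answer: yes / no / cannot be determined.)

yes

Chain the constraints: the limestone band → the shale bed → the chalk bed. Each link is directly stated, so the limestone band comes before the chalk bed.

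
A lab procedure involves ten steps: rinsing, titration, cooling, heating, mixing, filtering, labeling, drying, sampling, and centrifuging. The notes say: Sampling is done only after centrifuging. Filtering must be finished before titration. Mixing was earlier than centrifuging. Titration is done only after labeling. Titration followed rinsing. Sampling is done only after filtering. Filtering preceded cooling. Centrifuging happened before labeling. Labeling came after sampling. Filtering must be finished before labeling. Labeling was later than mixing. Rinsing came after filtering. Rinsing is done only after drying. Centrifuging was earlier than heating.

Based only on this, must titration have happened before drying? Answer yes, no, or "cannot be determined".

no

Tracing the constraints gives drying → rinsing → titration, so drying must come before titration.
That means titration cannot be before drying.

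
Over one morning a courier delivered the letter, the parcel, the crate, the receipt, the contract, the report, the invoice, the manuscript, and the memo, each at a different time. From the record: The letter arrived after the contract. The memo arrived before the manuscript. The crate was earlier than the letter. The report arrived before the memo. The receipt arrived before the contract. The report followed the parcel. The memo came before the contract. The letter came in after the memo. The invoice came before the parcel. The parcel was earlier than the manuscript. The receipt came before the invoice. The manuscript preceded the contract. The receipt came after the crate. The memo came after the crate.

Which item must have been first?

The crate has a chain of constraints placing it before every other item, so the crate must be first.

the crate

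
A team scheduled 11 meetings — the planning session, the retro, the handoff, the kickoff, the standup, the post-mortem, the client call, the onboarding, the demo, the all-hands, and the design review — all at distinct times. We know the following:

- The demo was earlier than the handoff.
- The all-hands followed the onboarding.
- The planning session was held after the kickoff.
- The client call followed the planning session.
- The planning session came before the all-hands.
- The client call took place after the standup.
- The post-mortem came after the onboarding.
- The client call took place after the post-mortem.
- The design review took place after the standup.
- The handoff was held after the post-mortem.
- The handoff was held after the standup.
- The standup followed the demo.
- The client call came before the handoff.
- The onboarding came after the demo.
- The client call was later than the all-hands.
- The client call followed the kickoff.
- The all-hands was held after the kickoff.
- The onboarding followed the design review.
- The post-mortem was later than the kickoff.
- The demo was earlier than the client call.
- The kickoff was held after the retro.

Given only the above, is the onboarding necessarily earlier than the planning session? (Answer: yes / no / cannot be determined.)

No chain of stated constraints runs from the onboarding to the planning session, and none runs from the planning session to the onboarding either.
So the relative order of the onboarding and the planning session is not fixed by the given facts.

cannot be determined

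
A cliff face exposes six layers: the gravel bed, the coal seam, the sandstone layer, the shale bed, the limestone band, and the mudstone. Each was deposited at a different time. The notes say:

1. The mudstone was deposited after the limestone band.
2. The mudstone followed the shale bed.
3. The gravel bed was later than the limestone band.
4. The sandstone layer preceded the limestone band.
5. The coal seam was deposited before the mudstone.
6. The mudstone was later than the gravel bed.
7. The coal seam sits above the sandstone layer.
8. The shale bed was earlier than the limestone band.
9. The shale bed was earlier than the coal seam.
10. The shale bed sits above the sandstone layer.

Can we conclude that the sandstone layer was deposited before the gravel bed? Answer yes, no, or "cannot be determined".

Chain the constraints: the sandstone layer → the limestone band → the gravel bed. Each link is directly stated, so the sandstone layer comes before the gravel bed.

yes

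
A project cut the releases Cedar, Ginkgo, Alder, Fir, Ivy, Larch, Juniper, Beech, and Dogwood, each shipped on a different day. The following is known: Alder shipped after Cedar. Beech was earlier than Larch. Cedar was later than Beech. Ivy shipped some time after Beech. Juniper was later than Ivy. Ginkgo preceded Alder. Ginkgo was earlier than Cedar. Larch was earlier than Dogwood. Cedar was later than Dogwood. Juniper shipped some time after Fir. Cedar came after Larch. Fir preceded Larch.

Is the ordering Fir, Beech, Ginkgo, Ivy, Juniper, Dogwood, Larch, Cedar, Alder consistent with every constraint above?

The constraints require Larch before Dogwood, but in the proposed sequence Dogwood appears ahead of Larch. That one violation is enough.

no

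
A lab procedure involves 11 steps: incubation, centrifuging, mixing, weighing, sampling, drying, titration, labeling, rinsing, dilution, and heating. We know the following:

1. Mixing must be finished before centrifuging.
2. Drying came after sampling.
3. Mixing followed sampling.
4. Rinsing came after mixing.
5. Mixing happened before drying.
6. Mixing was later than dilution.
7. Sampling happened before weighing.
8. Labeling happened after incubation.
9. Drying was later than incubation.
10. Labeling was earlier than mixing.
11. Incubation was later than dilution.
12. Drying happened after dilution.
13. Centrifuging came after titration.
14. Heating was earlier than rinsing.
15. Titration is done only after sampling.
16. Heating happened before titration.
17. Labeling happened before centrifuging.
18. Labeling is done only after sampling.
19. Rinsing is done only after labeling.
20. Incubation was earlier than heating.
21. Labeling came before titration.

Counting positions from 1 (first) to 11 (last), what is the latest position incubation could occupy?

4

Incubation must come before centrifuging, drying, heating, labeling, mixing, rinsing, and titration — 7 steps forced after it.
Everything else can be placed before incubation in some valid order, so incubation can sit as late as position 11 − 7 = 4.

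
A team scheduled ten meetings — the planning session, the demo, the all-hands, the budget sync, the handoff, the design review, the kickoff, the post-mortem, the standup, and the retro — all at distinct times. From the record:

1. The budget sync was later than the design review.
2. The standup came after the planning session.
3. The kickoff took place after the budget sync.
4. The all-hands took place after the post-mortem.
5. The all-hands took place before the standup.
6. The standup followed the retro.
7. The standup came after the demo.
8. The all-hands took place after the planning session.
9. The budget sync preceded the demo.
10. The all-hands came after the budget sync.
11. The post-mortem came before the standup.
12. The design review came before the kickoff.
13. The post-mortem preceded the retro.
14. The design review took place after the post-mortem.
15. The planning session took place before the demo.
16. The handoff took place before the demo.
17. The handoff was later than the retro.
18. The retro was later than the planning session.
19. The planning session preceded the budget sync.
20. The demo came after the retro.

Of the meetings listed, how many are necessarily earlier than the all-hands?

Directly stated before the all-hands: the budget sync, the planning session, and the post-mortem.
The design review reaches the all-hands via the design review → the budget sync → the all-hands.
That's the budget sync, the design review, the planning session, and the post-mortem — 4 in all.

4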